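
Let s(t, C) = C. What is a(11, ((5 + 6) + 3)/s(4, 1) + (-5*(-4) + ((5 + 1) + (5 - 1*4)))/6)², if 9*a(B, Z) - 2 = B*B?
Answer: 1681/9 ≈ 186.78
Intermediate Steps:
a(B, Z) = 2/9 + B²/9 (a(B, Z) = 2/9 + (B*B)/9 = 2/9 + B²/9)
a(11, ((5 + 6) + 3)/s(4, 1) + (-5*(-4) + ((5 + 1) + (5 - 1*4)))/6)² = (2/9 + (⅑)*11²)² = (2/9 + (⅑)*121)² = (2/9 + 121/9)² = (41/3)² = 1681/9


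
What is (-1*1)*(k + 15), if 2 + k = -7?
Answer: -6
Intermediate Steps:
k = -9 (k = -2 - 7 = -9)
(-1*1)*(k + 15) = (-1*1)*(-9 + 15) = -1*6 = -6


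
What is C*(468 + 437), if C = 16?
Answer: 14480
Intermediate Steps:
C*(468 + 437) = 16*(468 + 437) = 16*905 = 14480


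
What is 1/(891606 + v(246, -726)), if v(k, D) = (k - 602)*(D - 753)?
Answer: 1/1418130 ≈ 7.0515e-7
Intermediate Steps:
v(k, D) = (-753 + D)*(-602 + k) (v(k, D) = (-602 + k)*(-753 + D) = (-753 + D)*(-602 + k))
1/(891606 + v(246, -726)) = 1/(891606 + (453306 - 753*246 - 602*(-726) - 726*246)) = 1/(891606 + (453306 - 185238 + 437052 - 178596)) = 1/(891606 + 526524) = 1/1418130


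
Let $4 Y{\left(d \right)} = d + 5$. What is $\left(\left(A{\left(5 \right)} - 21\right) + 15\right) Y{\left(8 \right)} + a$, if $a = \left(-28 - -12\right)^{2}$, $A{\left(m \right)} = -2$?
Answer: $230$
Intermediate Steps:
$Y{\left(d \right)} = \frac{5}{4} + \frac{d}{4}$ ($Y{\left(d \right)} = \frac{d + 5}{4} = \frac{5 + d}{4} = \frac{5}{4} + \frac{d}{4}$)
$a = 256$ ($a = \left(-28 + \left(-2 + 14\right)\right)^{2} = \left(-28 + 12\right)^{2} = \left(-16\right)^{2} = 256$)
$\left(\left(A{\left(5 \right)} - 21\right) + 15\right) Y{\left(8 \right)} + a = \left(\left(-2 - 21\right) + 15\right) \left(\frac{5}{4} + \frac{1}{4} \cdot 8\right) + 256 = \left(-23 + 15\right) \left(\frac{5}{4} + 2\right) + 256 = \left(-8\right) \frac{13}{4} + 256 = -26 + 256 = 230$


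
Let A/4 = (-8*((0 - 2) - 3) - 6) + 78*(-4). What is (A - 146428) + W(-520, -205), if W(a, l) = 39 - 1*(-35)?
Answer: -147466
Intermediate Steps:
W(a, l) = 74 (W(a, l) = 39 + 35 = 74)
A = -1112 (A = 4*((-8*((0 - 2) - 3) - 6) + 78*(-4)) = 4*((-8*(-2 - 3) - 6) - 312) = 4*((-8*(-5) - 6) - 312) = 4*((40 - 6) - 312) = 4*(34 - 312) = 4*(-278) = -1112)
(A - 146428) + W(-520, -205) = (-1112 - 146428) + 74 = -147540 + 74 = -147466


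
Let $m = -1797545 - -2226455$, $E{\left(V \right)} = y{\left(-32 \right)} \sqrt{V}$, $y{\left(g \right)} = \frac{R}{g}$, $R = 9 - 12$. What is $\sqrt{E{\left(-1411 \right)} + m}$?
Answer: $\frac{\sqrt{27450240 + 6 i \sqrt{1411}}}{8} \approx 654.91 + 0.0026886 i$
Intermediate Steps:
$R = -3$ ($R = 9 - 12 = -3$)
$y{\left(g \right)} = - \frac{3}{g}$
$E{\left(V \right)} = \frac{3 \sqrt{V}}{32}$ ($E{\left(V \right)} = - \frac{3}{-32} \sqrt{V} = \left(-3\right) \left(- \frac{1}{32}\right) \sqrt{V} = \frac{3 \sqrt{V}}{32}$)
$m = 428910$ ($m = -1797545 + 2226455 = 428910$)
$\sqrt{E{\left(-1411 \right)} + m} = \sqrt{\frac{3 \sqrt{-1411}}{32} + 428910} = \sqrt{\frac{3 i \sqrt{1411}}{32} + 428910} = \sqrt{428910 + \frac{3 i \sqrt{1411}}{32}}$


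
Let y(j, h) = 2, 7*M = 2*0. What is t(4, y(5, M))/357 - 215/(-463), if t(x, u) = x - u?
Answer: 77681/165291 ≈ 0.46996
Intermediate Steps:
M = 0 (M = (2*0)/7 = (1/7)*0 = 0)
t(4, y(5, M))/357 - 215/(-463) = (4 - 1*2)/357 - 215/(-463) = (4 - 2)*(1/357) - 215*(-1/463) = 2*(1/357) + 215/463 = 2/357 + 215/463 = 77681/165291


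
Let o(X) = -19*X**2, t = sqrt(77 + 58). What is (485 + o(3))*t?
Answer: 942*sqrt(15) ≈ 3648.4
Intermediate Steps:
t = 3*sqrt(15) (t = sqrt(135) = 3*sqrt(15) ≈ 11.619)
(485 + o(3))*t = (485 - 19*3**2)*(3*sqrt(15)) = (485 - 19*9)*(3*sqrt(15)) = (485 - 171)*(3*sqrt(15)) = 314*(3*sqrt(15)) = 942*sqrt(15)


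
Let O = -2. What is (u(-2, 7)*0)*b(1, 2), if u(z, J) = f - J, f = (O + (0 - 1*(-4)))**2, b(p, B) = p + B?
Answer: 0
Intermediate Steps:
b(p, B) = B + p
f = 4 (f = (-2 + (0 - 1*(-4)))**2 = (-2 + (0 + 4))**2 = (-2 + 4)**2 = 2**2 = 4)
u(z, J) = 4 - J
(u(-2, 7)*0)*b(1, 2) = ((4 - 1*7)*0)*(2 + 1) = ((4 - 7)*0)*3 = -3*0*3 = 0*3 = 0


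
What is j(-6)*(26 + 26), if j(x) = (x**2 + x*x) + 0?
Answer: 3744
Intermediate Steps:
j(x) = 2*x**2 (j(x) = (x**2 + x**2) + 0 = 2*x**2 + 0 = 2*x**2)
j(-6)*(26 + 26) = (2*(-6)**2)*(26 + 26) = (2*36)*52 = 72*52 = 3744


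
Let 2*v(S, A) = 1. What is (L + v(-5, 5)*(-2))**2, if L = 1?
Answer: 0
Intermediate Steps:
v(S, A) = 1/2 (v(S, A) = (1/2)*1 = 1/2)
(L + v(-5, 5)*(-2))**2 = (1 + (1/2)*(-2))**2 = (1 - 1)**2 = 0**2 = 0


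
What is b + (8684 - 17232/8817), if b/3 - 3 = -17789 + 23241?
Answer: 73613267/2939 ≈ 25047.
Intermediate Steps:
b = 16365 (b = 9 + 3*(-17789 + 23241) = 9 + 3*5452 = 9 + 16356 = 16365)
b + (8684 - 17232/8817) = 16365 + (8684 - 17232/8817) = 16365 + (8684 - 1*5744/2939) = 16365 + (8684 - 5744/2939) = 16365 + 25516532/2939 = 73613267/2939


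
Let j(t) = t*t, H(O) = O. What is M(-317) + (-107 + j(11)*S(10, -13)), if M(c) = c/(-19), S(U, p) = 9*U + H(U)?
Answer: 228184/19 ≈ 12010.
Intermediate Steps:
S(U, p) = 10*U (S(U, p) = 9*U + U = 10*U)
j(t) = t**2
M(c) = -c/19 (M(c) = c*(-1/19) = -c/19)
M(-317) + (-107 + j(11)*S(10, -13)) = -1/19*(-317) + (-107 + 11**2*(10*10)) = 317/19 + (-107 + 121*100) = 317/19 + (-107 + 12100) = 317/19 + 11993 = 228184/19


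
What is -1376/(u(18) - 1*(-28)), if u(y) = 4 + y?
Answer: -688/25 ≈ -27.520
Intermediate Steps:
-1376/(u(18) - 1*(-28)) = -1376/((4 + 18) - 1*(-28)) = -1376/(22 + 28) = -1376/50 = -1376*1/50 = -688/25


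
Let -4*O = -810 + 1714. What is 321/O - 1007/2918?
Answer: -291065/164867 ≈ -1.7655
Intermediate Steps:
O = -226 (O = -(-810 + 1714)/4 = -¼*904 = -226)
321/O - 1007/2918 = 321/(-226) - 1007/2918 = 321*(-1/226) - 1007*1/2918 = -321/226 - 1007/2918 = -291065/164867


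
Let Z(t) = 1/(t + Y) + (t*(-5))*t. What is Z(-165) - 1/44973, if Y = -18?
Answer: -373438942177/2743353 ≈ -1.3613e+5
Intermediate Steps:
Z(t) = 1/(-18 + t) - 5*t² (Z(t) = 1/(t - 18) + (t*(-5))*t = 1/(-18 + t) + (-5*t)*t = 1/(-18 + t) - 5*t²)
Z(-165) - 1/44973 = (1 - 5*(-165)³ + 90*(-165)²)/(-18 - 165) - 1/44973 = (1 - 5*(-4492125) + 90*27225)/(-183) - 1*1/44973 = -(1 + 22460625 + 2450250)/183 - 1/44973 = -1/183*24910876 - 1/44973 = -24910876/183 - 1/44973 = -373438942177/2743353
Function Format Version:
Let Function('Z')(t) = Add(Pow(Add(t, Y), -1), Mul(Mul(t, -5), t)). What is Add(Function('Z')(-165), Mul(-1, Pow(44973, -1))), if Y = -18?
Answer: Rational(-373438942177, 2743353) ≈ -1.3613e+5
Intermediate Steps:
Function('Z')(t) = Add(Pow(Add(-18, t), -1), Mul(-5, Pow(t, 2))) (Function('Z')(t) = Add(Pow(Add(t, -18), -1), Mul(Mul(t, -5), t)) = Add(Pow(Add(-18, t), -1), Mul(Mul(-5, t), t)) = Add(Pow(Add(-18, t), -1), Mul(-5, Pow(t, 2))))
Add(Function('Z')(-165), Mul(-1, Pow(44973, -1))) = Add(Mul(Pow(Add(-18, -165), -1), Add(1, Mul(-5, Pow(-165, 3)), Mul(90, Pow(-165, 2)))), Mul(-1, Pow(44973, -1))) = Add(Mul(Pow(-183, -1), Add(1, Mul(-5, -4492125), Mul(90, 27225))), Mul(-1, Rational(1, 44973))) = Add(Mul(Rational(-1, 183), Add(1, 22460625, 2450250)), Rational(-1, 44973)) = Add(Mul(Rational(-1, 183), 24910876), Rational(-1, 44973)) = Add(Rational(-24910876, 183), Rational(-1, 44973)) = Rational(-373438942177, 2743353)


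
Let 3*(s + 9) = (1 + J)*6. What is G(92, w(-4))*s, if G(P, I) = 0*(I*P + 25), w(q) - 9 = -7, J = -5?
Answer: 0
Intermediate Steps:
w(q) = 2 (w(q) = 9 - 7 = 2)
s = -17 (s = -9 + ((1 - 5)*6)/3 = -9 + (-4*6)/3 = -9 + (⅓)*(-24) = -9 - 8 = -17)
G(P, I) = 0 (G(P, I) = 0*(25 + I*P) = 0)
G(92, w(-4))*s = 0*(-17) = 0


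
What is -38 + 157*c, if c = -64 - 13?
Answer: -12127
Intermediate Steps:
c = -77
-38 + 157*c = -38 + 157*(-77) = -38 - 12089 = -12127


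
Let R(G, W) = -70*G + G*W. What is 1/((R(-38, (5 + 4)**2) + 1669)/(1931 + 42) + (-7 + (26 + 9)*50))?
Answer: 1973/3440190 ≈ 0.00057351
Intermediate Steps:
1/((R(-38, (5 + 4)**2) + 1669)/(1931 + 42) + (-7 + (26 + 9)*50)) = 1/((-38*(-70 + (5 + 4)**2) + 1669)/(1931 + 42) + (-7 + (26 + 9)*50)) = 1/((-38*(-70 + 9**2) + 1669)/1973 + (-7 + 35*50)) = 1/((-38*(-70 + 81) + 1669)*(1/1973) + (-7 + 1750)) = 1/((-38*11 + 1669)*(1/1973) + 1743) = 1/((-418 + 1669)*(1/1973) + 1743) = 1/(1251*(1/1973) + 1743) = 1/(1251/1973 + 1743) = 1/(3440190/1973) = 1973/3440190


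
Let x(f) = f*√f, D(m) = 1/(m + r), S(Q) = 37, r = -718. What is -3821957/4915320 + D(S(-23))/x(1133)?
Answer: -3821957/4915320 - √1133/874192209 ≈ -0.77756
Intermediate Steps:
D(m) = 1/(-718 + m) (D(m) = 1/(m - 718) = 1/(-718 + m))
x(f) = f^(3/2)
-3821957/4915320 + D(S(-23))/x(1133) = -3821957/4915320 + 1/((-718 + 37)*(1133^(3/2))) = -3821957*1/4915320 + 1/((-681)*((1133*√1133))) = -3821957/4915320 - √1133/874192209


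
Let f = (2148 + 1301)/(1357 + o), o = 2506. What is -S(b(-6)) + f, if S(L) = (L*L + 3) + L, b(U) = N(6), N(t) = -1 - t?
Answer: -170386/3863 ≈ -44.107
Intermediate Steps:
b(U) = -7 (b(U) = -1 - 1*6 = -1 - 6 = -7)
f = 3449/3863 (f = (2148 + 1301)/(1357 + 2506) = 3449/3863 ≈ 0.89283)
S(L) = 3 + L + L² (S(L) = (L² + 3) + L = (3 + L²) + L = 3 + L + L²)
-S(b(-6)) + f = -(3 - 7 + (-7)²) + 3449/3863 = -(3 - 7 + 49) + 3449/3863 = -1*45 + 3449/3863 = -45 + 3449/3863 = -170386/3863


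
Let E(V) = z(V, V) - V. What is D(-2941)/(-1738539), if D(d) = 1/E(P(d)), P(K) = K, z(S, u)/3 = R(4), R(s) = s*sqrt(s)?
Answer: -1/5154768135 ≈ -1.9400e-10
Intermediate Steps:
R(s) = s**(3/2)
z(S, u) = 24 (z(S, u) = 3*4**(3/2) = 3*8 = 24)
E(V) = 24 - V
D(d) = 1/(24 - d)
D(-2941)/(-1738539) = -1/(-24 - 2941)/(-1738539) = -1/(-2965)*(-1/1738539) = -1*(-1/2965)*(-1/1738539) = (1/2965)*(-1/1738539) = -1/5154768135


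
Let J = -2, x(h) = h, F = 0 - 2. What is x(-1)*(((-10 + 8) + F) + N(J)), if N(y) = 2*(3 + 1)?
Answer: -4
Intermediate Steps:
F = -2
N(y) = 8 (N(y) = 2*4 = 8)
x(-1)*(((-10 + 8) + F) + N(J)) = -(((-10 + 8) - 2) + 8) = -((-2 - 2) + 8) = -(-4 + 8) = -1*4 = -4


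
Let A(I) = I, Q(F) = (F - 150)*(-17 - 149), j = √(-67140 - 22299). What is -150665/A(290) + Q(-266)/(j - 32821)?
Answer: -4074245317431/7810479230 - 8632*I*√89439/134663435 ≈ -521.64 - 0.01917*I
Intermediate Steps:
j = I*√89439 (j = √(-89439) = I*√89439 ≈ 299.06*I)
Q(F) = 24900 - 166*F (Q(F) = (-150 + F)*(-166) = 24900 - 166*F)
-150665/A(290) + Q(-266)/(j - 32821) = -150665/290 + (24900 - 166*(-266))/(I*√89439 - 32821) = -150665*1/290 + (24900 + 44156)/(-32821 + I*√89439) = -30133/58 + 69056/(-32821 + I*√89439)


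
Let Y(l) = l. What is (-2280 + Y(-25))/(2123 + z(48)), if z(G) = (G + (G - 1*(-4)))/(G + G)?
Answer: -55320/50977 ≈ -1.0852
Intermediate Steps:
z(G) = (4 + 2*G)/(2*G) (z(G) = (G + (G + 4))/((2*G)) = (G + (4 + G))*(1/(2*G)) = (4 + 2*G)*(1/(2*G)) = (4 + 2*G)/(2*G))
(-2280 + Y(-25))/(2123 + z(48)) = (-2280 - 25)/(2123 + (2 + 48)/48) = -2305/(2123 + (1/48)*50) = -2305/(2123 + 25/24) = -2305/50977/24 = -2305*24/50977 = -55320/50977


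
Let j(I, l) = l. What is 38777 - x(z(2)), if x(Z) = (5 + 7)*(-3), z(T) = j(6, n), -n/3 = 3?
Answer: 38813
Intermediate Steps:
n = -9 (n = -3*3 = -9)
z(T) = -9
x(Z) = -36 (x(Z) = 12*(-3) = -36)
38777 - x(z(2)) = 38777 - 1*(-36) = 38777 + 36 = 38813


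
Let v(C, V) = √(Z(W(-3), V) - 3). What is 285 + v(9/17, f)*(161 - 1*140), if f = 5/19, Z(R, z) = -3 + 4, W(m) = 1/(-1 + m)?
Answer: 285 + 21*I*√2 ≈ 285.0 + 29.698*I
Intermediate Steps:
Z(R, z) = 1
f = 5/19 (f = 5*(1/19) = 5/19 ≈ 0.26316)
v(C, V) = I*√2 (v(C, V) = √(1 - 3) = √(-2) = I*√2)
285 + v(9/17, f)*(161 - 1*140) = 285 + (I*√2)*(161 - 1*140) = 285 + (I*√2)*(161 - 140) = 285 + (I*√2)*21 = 285 + 21*I*√2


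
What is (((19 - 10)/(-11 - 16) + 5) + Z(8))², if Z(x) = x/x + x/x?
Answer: 400/9 ≈ 44.444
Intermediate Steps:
Z(x) = 2 (Z(x) = 1 + 1 = 2)
(((19 - 10)/(-11 - 16) + 5) + Z(8))² = (((19 - 10)/(-11 - 16) + 5) + 2)² = ((9/(-27) + 5) + 2)² = ((9*(-1/27) + 5) + 2)² = ((-⅓ + 5) + 2)² = (14/3 + 2)² = (20/3)² = 400/9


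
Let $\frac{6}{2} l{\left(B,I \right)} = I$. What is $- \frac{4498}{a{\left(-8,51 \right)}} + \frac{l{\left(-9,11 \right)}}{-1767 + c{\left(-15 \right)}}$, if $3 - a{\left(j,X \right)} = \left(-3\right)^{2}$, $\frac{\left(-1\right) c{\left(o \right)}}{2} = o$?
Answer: $\frac{3906502}{5211} \approx 749.66$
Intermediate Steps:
$c{\left(o \right)} = - 2 o$
$a{\left(j,X \right)} = -6$ ($a{\left(j,X \right)} = 3 - \left(-3\right)^{2} = 3 - 9 = -6$)
$l{\left(B,I \right)} = \frac{I}{3}$
$- \frac{4498}{a{\left(-8,51 \right)}} + \frac{l{\left(-9,11 \right)}}{-1767 + c{\left(-15 \right)}} = - \frac{4498}{-6} + \frac{\frac{1}{3} \cdot 11}{-1767 - -30} = \left(-4498\right) \left(- \frac{1}{6}\right) + \frac{11}{3 \left(-1767 + 30\right)} = \frac{2249}{3} + \frac{11}{3 \left(-1737\right)} = \frac{2249}{3} + \frac{11}{3} \left(- \frac{1}{1737}\right) = \frac{2249}{3} - \frac{11}{5211} = \frac{3906502}{5211}$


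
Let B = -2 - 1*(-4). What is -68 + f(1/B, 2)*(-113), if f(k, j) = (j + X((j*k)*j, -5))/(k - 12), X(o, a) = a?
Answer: -2242/23 ≈ -97.478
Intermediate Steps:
B = 2 (B = -2 + 4 = 2)
f(k, j) = (-5 + j)/(-12 + k) (f(k, j) = (j - 5)/(k - 12) = (-5 + j)/(-12 + k))
-68 + f(1/B, 2)*(-113) = -68 + ((-5 + 2)/(-12 + 1/2))*(-113) = -68 + (-3/(-12 + ½))*(-113) = -68 + (-3/(-23/2))*(-113) = -68 - 2/23*(-3)*(-113) = -68 + (6/23)*(-113) = -68 - 678/23 = -2242/23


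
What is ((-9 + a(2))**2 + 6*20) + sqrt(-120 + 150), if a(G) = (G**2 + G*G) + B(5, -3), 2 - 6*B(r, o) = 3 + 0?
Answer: 4369/36 + sqrt(30) ≈ 126.84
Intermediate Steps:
B(r, o) = -1/6 (B(r, o) = 1/3 - (3 + 0)/6 = 1/3 - 1/6*3 = 1/3 - 1/2 = -1/6)
a(G) = -1/6 + 2*G**2 (a(G) = (G**2 + G*G) - 1/6 = (G**2 + G**2) - 1/6 = 2*G**2 - 1/6 = -1/6 + 2*G**2)
((-9 + a(2))**2 + 6*20) + sqrt(-120 + 150) = ((-9 + (-1/6 + 2*2**2))**2 + 6*20) + sqrt(-120 + 150) = ((-9 + (-1/6 + 2*4))**2 + 120) + sqrt(30) = ((-9 + (-1/6 + 8))**2 + 120) + sqrt(30) = ((-9 + 47/6)**2 + 120) + sqrt(30) = ((-7/6)**2 + 120) + sqrt(30) = (49/36 + 120) + sqrt(30) = 4369/36 + sqrt(30)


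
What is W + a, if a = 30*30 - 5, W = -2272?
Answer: -1377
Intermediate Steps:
a = 895 (a = 900 - 5 = 895)
W + a = -2272 + 895 = -1377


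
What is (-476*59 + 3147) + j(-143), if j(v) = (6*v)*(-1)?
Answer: -24079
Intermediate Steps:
j(v) = -6*v
(-476*59 + 3147) + j(-143) = (-476*59 + 3147) - 6*(-143) = (-28084 + 3147) + 858 = -24937 + 858 = -24079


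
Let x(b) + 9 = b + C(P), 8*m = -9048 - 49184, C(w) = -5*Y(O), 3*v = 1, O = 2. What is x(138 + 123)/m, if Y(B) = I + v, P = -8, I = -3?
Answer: -796/21837 ≈ -0.036452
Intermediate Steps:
v = ⅓ (v = (⅓)*1 = ⅓ ≈ 0.33333)
Y(B) = -8/3 (Y(B) = -3 + ⅓ = -8/3)
C(w) = 40/3 (C(w) = -5*(-8/3) = 40/3)
m = -7279 (m = (-9048 - 49184)/8 = (⅛)*(-58232) = -7279)
x(b) = 13/3 + b (x(b) = -9 + (b + 40/3) = -9 + (40/3 + b) = 13/3 + b)
x(138 + 123)/m = (13/3 + (138 + 123))/(-7279) = (13/3 + 261)*(-1/7279) = (796/3)*(-1/7279) = -796/21837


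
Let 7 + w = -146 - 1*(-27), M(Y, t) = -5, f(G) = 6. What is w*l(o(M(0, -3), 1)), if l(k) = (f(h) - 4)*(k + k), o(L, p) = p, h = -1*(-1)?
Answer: -504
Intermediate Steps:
h = 1
l(k) = 4*k (l(k) = (6 - 4)*(k + k) = 2*(2*k) = 4*k)
w = -126 (w = -7 + (-146 - 1*(-27)) = -7 + (-146 + 27) = -7 - 119 = -126)
w*l(o(M(0, -3), 1)) = -504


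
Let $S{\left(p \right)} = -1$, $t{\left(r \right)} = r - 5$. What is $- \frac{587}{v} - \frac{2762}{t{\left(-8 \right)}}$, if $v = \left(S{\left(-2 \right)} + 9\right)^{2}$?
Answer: $\frac{169137}{832} \approx 203.29$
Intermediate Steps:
$t{\left(r \right)} = -5 + r$
$v = 64$ ($v = \left(-1 + 9\right)^{2} = 8^{2} = 64$)
$- \frac{587}{v} - \frac{2762}{t{\left(-8 \right)}} = - \frac{587}{64} - \frac{2762}{-5 - 8} = \left(-587\right) \frac{1}{64} - \frac{2762}{-13} = - \frac{587}{64} - - \frac{2762}{13} = - \frac{587}{64} + \frac{2762}{13} = \frac{169137}{832}$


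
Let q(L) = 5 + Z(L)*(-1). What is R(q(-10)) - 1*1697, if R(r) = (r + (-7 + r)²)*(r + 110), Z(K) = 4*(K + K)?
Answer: 1201258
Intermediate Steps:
Z(K) = 8*K (Z(K) = 4*(2*K) = 8*K)
q(L) = 5 - 8*L (q(L) = 5 + (8*L)*(-1) = 5 - 8*L)
R(r) = (110 + r)*(r + (-7 + r)²) (R(r) = (r + (-7 + r)²)*(110 + r) = (110 + r)*(r + (-7 + r)²))
R(q(-10)) - 1*1697 = (5390 + (5 - 8*(-10))³ - 1381*(5 - 8*(-10)) + 97*(5 - 8*(-10))²) - 1*1697 = (5390 + (5 + 80)³ - 1381*(5 + 80) + 97*(5 + 80)²) - 1697 = (5390 + 85³ - 1381*85 + 97*85²) - 1697 = (5390 + 614125 - 117385 + 97*7225) - 1697 = (5390 + 614125 - 117385 + 700825) - 1697 = 1202955 - 1697 = 1201258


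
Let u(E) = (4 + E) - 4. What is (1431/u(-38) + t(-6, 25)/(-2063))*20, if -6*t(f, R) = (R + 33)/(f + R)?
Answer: -88564010/117591 ≈ -753.15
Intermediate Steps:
t(f, R) = -(33 + R)/(6*(R + f)) (t(f, R) = -(R + 33)/(6*(f + R)) = -(33 + R)/(6*(R + f)))
u(E) = E
(1431/u(-38) + t(-6, 25)/(-2063))*20 = (1431/(-38) + ((-33 - 1*25)/(6*(25 - 6)))/(-2063))*20 = (1431*(-1/38) + ((⅙)*(-33 - 25)/19)*(-1/2063))*20 = (-1431/38 + ((⅙)*(1/19)*(-58))*(-1/2063))*20 = (-1431/38 - 29/57*(-1/2063))*20 = (-1431/38 + 29/117591)*20 = -8856401/235182*20 = -88564010/117591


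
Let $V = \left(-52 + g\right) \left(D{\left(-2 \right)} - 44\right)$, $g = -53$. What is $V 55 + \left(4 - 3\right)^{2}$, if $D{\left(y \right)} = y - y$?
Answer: $254101$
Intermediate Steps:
$D{\left(y \right)} = 0$
$V = 4620$ ($V = \left(-52 - 53\right) \left(0 - 44\right) = \left(-105\right) \left(-44\right) = 4620$)
$V 55 + \left(4 - 3\right)^{2} = 4620 \cdot 55 + \left(4 - 3\right)^{2} = 254100 + 1^{2} = 254100 + 1 = 254101$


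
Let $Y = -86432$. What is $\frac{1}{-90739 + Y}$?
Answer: $- \frac{1}{177171} \approx -5.6443 \cdot 10^{-6}$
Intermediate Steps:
$\frac{1}{-90739 + Y} = \frac{1}{-90739 - 86432} = \frac{1}{-177171} = - \frac{1}{177171}$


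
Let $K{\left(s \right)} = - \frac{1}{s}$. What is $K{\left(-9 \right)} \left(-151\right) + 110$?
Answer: $\frac{839}{9} \approx 93.222$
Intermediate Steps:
$K{\left(-9 \right)} \left(-151\right) + 110 = - \frac{1}{-9} \left(-151\right) + 110 = \left(-1\right) \left(- \frac{1}{9}\right) \left(-151\right) + 110 = \frac{1}{9} \left(-151\right) + 110 = - \frac{151}{9} + 110 = \frac{839}{9}$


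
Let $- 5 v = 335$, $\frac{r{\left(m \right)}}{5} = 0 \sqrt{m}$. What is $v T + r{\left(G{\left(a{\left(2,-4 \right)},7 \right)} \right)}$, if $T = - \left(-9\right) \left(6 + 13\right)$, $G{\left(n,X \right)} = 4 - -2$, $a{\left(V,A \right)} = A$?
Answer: $-11457$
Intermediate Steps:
$G{\left(n,X \right)} = 6$ ($G{\left(n,X \right)} = 4 + 2 = 6$)
$T = 171$ ($T = - \left(-9\right) 19 = \left(-1\right) \left(-171\right) = 171$)
$r{\left(m \right)} = 0$ ($r{\left(m \right)} = 5 \cdot 0 \sqrt{m} = 5 \cdot 0 = 0$)
$v = -67$ ($v = \left(- \frac{1}{5}\right) 335 = -67$)
$v T + r{\left(G{\left(a{\left(2,-4 \right)},7 \right)} \right)} = \left(-67\right) 171 + 0 = -11457 + 0 = -11457$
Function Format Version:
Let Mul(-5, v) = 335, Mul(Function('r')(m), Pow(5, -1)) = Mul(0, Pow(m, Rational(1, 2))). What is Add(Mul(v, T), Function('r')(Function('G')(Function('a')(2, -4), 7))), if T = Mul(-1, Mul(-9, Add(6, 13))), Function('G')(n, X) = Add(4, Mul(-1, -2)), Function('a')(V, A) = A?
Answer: -11457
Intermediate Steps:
Function('G')(n, X) = 6 (Function('G')(n, X) = Add(4, 2) = 6)
T = 171 (T = Mul(-1, Mul(-9, 19)) = Mul(-1, -171) = 171)
Function('r')(m) = 0 (Function('r')(m) = Mul(5, Mul(0, Pow(m, Rational(1, 2)))) = Mul(5, 0) = 0)
v = -67 (v = Mul(Rational(-1, 5), 335) = -67)
Add(Mul(v, T), Function('r')(Function('G')(Function('a')(2, -4), 7))) = Add(Mul(-67, 171), 0) = Add(-11457, 0) = -11457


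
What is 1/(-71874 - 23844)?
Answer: -1/95718 ≈ -1.0447e-5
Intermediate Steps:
1/(-71874 - 23844) = 1/(-95718) = -1/95718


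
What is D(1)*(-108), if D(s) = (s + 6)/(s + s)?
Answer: -378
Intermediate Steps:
D(s) = (6 + s)/(2*s) (D(s) = (6 + s)/((2*s)) = (6 + s)*(1/(2*s)) = (6 + s)/(2*s))
D(1)*(-108) = ((1/2)*(6 + 1)/1)*(-108) = ((1/2)*1*7)*(-108) = (7/2)*(-108) = -378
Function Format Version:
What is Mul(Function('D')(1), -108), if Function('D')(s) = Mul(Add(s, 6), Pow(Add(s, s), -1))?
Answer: -378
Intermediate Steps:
Function('D')(s) = Mul(Rational(1, 2), Pow(s, -1), Add(6, s)) (Function('D')(s) = Mul(Add(6, s), Pow(Mul(2, s), -1)) = Mul(Add(6, s), Mul(Rational(1, 2), Pow(s, -1))) = Mul(Rational(1, 2), Pow(s, -1), Add(6, s)))
Mul(Function('D')(1), -108) = Mul(Mul(Rational(1, 2), Pow(1, -1), Add(6, 1)), -108) = Mul(Mul(Rational(1, 2), 1, 7), -108) = Mul(Rational(7, 2), -108) = -378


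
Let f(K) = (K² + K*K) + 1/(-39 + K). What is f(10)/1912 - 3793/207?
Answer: -209113871/11477736 ≈ -18.219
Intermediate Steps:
f(K) = 1/(-39 + K) + 2*K² (f(K) = (K² + K²) + 1/(-39 + K) = 2*K² + 1/(-39 + K) = 1/(-39 + K) + 2*K²)
f(10)/1912 - 3793/207 = ((1 - 78*10² + 2*10³)/(-39 + 10))/1912 - 3793/207 = ((1 - 78*100 + 2*1000)/(-29))*(1/1912) - 3793*1/207 = -(1 - 7800 + 2000)/29*(1/1912) - 3793/207 = -1/29*(-5799)*(1/1912) - 3793/207 = (5799/29)*(1/1912) - 3793/207 = 5799/55448 - 3793/207 = -209113871/11477736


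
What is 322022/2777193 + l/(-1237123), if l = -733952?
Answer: 2436707179442/3435729335739 ≈ 0.70923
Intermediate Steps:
322022/2777193 + l/(-1237123) = 322022/2777193 - 733952/(-1237123) = 322022*(1/2777193) - 733952*(-1/1237123) = 322022/2777193 + 733952/1237123 = 2436707179442/3435729335739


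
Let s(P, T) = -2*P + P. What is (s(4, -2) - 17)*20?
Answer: -420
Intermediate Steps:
s(P, T) = -P
(s(4, -2) - 17)*20 = (-1*4 - 17)*20 = (-4 - 17)*20 = -21*20 = -420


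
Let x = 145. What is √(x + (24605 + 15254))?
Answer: 2*√10001 ≈ 200.01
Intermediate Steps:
√(x + (24605 + 15254)) = √(145 + (24605 + 15254)) = √(145 + 39859) = √40004 = 2*√10001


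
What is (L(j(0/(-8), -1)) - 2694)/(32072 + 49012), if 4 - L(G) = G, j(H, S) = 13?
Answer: -901/27028 ≈ -0.033336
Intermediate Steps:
L(G) = 4 - G
(L(j(0/(-8), -1)) - 2694)/(32072 + 49012) = ((4 - 1*13) - 2694)/(32072 + 49012) = ((4 - 13) - 2694)/81084 = (-9 - 2694)*(1/81084) = -2703*1/81084 = -901/27028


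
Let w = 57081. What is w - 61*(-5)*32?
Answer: 66841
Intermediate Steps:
w - 61*(-5)*32 = 57081 - 61*(-5)*32 = 57081 - (-305)*32 = 57081 - 1*(-9760) = 57081 + 9760 = 66841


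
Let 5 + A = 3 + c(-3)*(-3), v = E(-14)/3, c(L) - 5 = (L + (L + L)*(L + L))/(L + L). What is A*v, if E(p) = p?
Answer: 7/3 ≈ 2.3333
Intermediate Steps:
c(L) = 5 + (L + 4*L²)/(2*L) (c(L) = 5 + (L + (L + L)*(L + L))/(L + L) = 5 + (L + (2*L)*(2*L))/((2*L)) = 5 + (L + 4*L²)*(1/(2*L)) = 5 + (L + 4*L²)/(2*L))
v = -14/3 ≈ -4.6667
A = -½ (A = -5 + (3 + (11/2 + 2*(-3))*(-3)) = -5 + (3 + (11/2 - 6)*(-3)) = -5 + (3 - ½*(-3)) = -5 + (3 + 3/2) = -5 + 9/2 = -½ ≈ -0.50000)
A*v = -½*(-14/3) = 7/3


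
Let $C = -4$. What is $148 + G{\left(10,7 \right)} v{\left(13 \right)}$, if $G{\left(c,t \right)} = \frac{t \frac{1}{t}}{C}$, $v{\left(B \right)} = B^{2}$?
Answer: $\frac{423}{4} \approx 105.75$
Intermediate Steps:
$G{\left(c,t \right)} = - \frac{1}{4}$ ($G{\left(c,t \right)} = \frac{t \frac{1}{t}}{-4} = 1 \left(- \frac{1}{4}\right) = - \frac{1}{4}$)
$148 + G{\left(10,7 \right)} v{\left(13 \right)} = 148 - \frac{13^{2}}{4} = 148 - \frac{169}{4} = \frac{423}{4}$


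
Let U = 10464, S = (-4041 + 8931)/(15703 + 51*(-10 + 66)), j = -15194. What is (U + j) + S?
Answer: -87779180/18559 ≈ -4729.7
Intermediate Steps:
S = 4890/18559 (S = 4890/(15703 + 51*56) = 4890/(15703 + 2856) = 4890/18559 ≈ 0.26348)
(U + j) + S = (10464 - 15194) + 4890/18559 = -4730 + 4890/18559 = -87779180/18559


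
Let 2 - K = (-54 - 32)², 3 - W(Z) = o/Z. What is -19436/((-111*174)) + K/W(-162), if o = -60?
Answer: -1927214188/685647 ≈ -2810.8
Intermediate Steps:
W(Z) = 3 + 60/Z (W(Z) = 3 - (-60)/Z = 3 + 60/Z)
K = -7394 (K = 2 - (-54 - 32)² = 2 - 1*(-86)² = 2 - 1*7396 = 2 - 7396 = -7394)
-19436/((-111*174)) + K/W(-162) = -19436/((-111*174)) - 7394/(3 + 60/(-162)) = -19436/(-19314) - 7394/(3 + 60*(-1/162)) = -19436*(-1/19314) - 7394/(3 - 10/27) = 9718/9657 - 7394/71/27 = 9718/9657 - 7394*27/71 = 9718/9657 - 199638/71 = -1927214188/685647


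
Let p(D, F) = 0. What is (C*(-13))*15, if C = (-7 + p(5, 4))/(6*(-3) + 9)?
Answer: -455/3 ≈ -151.67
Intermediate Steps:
C = 7/9 (C = (-7 + 0)/(6*(-3) + 9) = -7/(-18 + 9) = -7/(-9) = -7*(-⅑) = 7/9 ≈ 0.77778)
(C*(-13))*15 = ((7/9)*(-13))*15 = -91/9*15 = -455/3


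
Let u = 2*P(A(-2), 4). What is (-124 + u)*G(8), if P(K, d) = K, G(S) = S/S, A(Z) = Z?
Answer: -128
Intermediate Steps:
G(S) = 1
u = -4 (u = 2*(-2) = -4)
(-124 + u)*G(8) = (-124 - 4)*1 = -128*1 = -128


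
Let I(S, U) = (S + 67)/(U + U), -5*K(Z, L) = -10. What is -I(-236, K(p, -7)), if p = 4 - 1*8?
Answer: 169/4 ≈ 42.250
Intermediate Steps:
p = -4 (p = 4 - 8 = -4)
K(Z, L) = 2 (K(Z, L) = -1/5*(-10) = 2)
I(S, U) = (67 + S)/(2*U) (I(S, U) = (67 + S)/((2*U)) = (67 + S)*(1/(2*U)) = (67 + S)/(2*U))
-I(-236, K(p, -7)) = -(67 - 236)/(2*2) = -(-169)/(2*2) = -1*(-169/4) = 169/4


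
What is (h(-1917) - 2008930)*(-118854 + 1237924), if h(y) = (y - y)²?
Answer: -2248133295100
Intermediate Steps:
h(y) = 0 (h(y) = 0² = 0)
(h(-1917) - 2008930)*(-118854 + 1237924) = (0 - 2008930)*(-118854 + 1237924) = -2008930*1119070 = -2248133295100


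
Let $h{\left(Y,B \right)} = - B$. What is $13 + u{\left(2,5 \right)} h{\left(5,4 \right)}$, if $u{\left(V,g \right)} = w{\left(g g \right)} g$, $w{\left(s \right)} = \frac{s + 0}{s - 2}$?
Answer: $- \frac{201}{23} \approx -8.7391$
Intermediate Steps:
$w{\left(s \right)} = \frac{s}{-2 + s}$
$u{\left(V,g \right)} = \frac{g^{3}}{-2 + g^{2}}$ ($u{\left(V,g \right)} = \frac{g g}{-2 + g g} g = \frac{g^{2}}{-2 + g^{2}} g = \frac{g^{3}}{-2 + g^{2}}$)
$13 + u{\left(2,5 \right)} h{\left(5,4 \right)} = 13 + \frac{5^{3}}{-2 + 5^{2}} \left(\left(-1\right) 4\right) = 13 + \frac{125}{-2 + 25} \left(-4\right) = 13 + \frac{125}{23} \left(-4\right) = 13 - \frac{500}{23} = - \frac{201}{23}$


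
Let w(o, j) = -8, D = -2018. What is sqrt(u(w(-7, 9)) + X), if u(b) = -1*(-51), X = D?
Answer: I*sqrt(1967) ≈ 44.351*I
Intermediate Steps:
X = -2018
u(b) = 51
sqrt(u(w(-7, 9)) + X) = sqrt(51 - 2018) = sqrt(-1967) = I*sqrt(1967)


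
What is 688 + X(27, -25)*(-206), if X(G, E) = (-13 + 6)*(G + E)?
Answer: 3572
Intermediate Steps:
X(G, E) = -7*E - 7*G (X(G, E) = -7*(E + G) = -7*E - 7*G)
688 + X(27, -25)*(-206) = 688 + (-7*(-25) - 7*27)*(-206) = 688 + (175 - 189)*(-206) = 688 - 14*(-206) = 688 + 2884 = 3572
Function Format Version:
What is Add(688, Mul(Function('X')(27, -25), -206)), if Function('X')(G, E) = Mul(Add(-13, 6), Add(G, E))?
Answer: 3572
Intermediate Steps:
Function('X')(G, E) = Add(Mul(-7, E), Mul(-7, G)) (Function('X')(G, E) = Mul(-7, Add(E, G)) = Add(Mul(-7, E), Mul(-7, G)))
Add(688, Mul(Function('X')(27, -25), -206)) = Add(688, Mul(Add(Mul(-7, -25), Mul(-7, 27)), -206)) = Add(688, Mul(Add(175, -189), -206)) = Add(688, Mul(-14, -206)) = Add(688, 2884) = 3572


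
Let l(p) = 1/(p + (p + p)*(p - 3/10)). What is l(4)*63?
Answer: 15/8 ≈ 1.8750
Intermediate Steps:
l(p) = 1/(p + 2*p*(-3/10 + p)) (l(p) = 1/(p + (2*p)*(p - 3*⅒)) = 1/(p + (2*p)*(p - 3/10)) = 1/(p + (2*p)*(-3/10 + p)) = 1/(p + 2*p*(-3/10 + p)))
l(4)*63 = ((5/2)/(4*(1 + 5*4)))*63 = ((5/2)*(¼)/(1 + 20))*63 = ((5/2)*(¼)/21)*63 = ((5/2)*(¼)*(1/21))*63 = (5/168)*63 = 15/8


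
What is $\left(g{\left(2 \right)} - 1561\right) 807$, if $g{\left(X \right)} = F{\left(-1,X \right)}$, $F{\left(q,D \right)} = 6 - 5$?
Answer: $-1258920$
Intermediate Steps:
$F{\left(q,D \right)} = 1$ ($F{\left(q,D \right)} = 6 - 5 = 1$)
$g{\left(X \right)} = 1$
$\left(g{\left(2 \right)} - 1561\right) 807 = \left(1 - 1561\right) 807 = \left(-1560\right) 807 = -1258920$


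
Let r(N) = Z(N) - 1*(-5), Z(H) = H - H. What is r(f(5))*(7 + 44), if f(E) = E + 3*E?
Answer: 255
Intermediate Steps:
Z(H) = 0
f(E) = 4*E
r(N) = 5 (r(N) = 0 - 1*(-5) = 0 + 5 = 5)
r(f(5))*(7 + 44) = 5*(7 + 44) = 5*51 = 255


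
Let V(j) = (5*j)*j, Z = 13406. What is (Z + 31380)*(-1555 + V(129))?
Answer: 3656776900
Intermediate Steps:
V(j) = 5*j**2
(Z + 31380)*(-1555 + V(129)) = (13406 + 31380)*(-1555 + 5*129**2) = 44786*(-1555 + 5*16641) = 44786*(-1555 + 83205) = 44786*81650 = 3656776900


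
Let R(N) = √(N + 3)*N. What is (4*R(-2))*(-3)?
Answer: 24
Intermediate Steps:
R(N) = N*√(3 + N) (R(N) = √(3 + N)*N = N*√(3 + N))
(4*R(-2))*(-3) = (4*(-2*√(3 - 2)))*(-3) = (4*(-2*√1))*(-3) = (4*(-2*1))*(-3) = (4*(-2))*(-3) = -8*(-3) = 24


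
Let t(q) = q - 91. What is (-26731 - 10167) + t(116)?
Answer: -36873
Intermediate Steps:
t(q) = -91 + q
(-26731 - 10167) + t(116) = (-26731 - 10167) + (-91 + 116) = -36898 + 25 = -36873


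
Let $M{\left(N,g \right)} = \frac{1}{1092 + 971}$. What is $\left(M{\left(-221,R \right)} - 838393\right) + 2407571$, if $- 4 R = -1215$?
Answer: $\frac{3237214215}{2063} \approx 1.5692 \cdot 10^{6}$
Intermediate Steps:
$R = \frac{1215}{4}$ ($R = \left(- \frac{1}{4}\right) \left(-1215\right) = \frac{1215}{4} \approx 303.75$)
$M{\left(N,g \right)} = \frac{1}{2063}$
$\left(M{\left(-221,R \right)} - 838393\right) + 2407571 = \left(\frac{1}{2063} - 838393\right) + 2407571 = - \frac{1729604758}{2063} + 2407571 = \frac{3237214215}{2063}$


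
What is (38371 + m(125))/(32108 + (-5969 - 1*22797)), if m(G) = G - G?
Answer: 38371/3342 ≈ 11.481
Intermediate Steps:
m(G) = 0
(38371 + m(125))/(32108 + (-5969 - 1*22797)) = (38371 + 0)/(32108 + (-5969 - 1*22797)) = 38371/(32108 + (-5969 - 22797)) = 38371/(32108 - 28766) = 38371/3342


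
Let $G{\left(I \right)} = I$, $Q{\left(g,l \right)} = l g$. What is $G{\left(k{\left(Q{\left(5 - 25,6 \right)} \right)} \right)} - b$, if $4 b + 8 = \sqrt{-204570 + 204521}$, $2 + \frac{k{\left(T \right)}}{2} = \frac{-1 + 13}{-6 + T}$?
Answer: $- \frac{46}{21} - \frac{7 i}{4} \approx -2.1905 - 1.75 i$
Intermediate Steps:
$Q{\left(g,l \right)} = g l$
$k{\left(T \right)} = -4 + \frac{24}{-6 + T}$ ($k{\left(T \right)} = -4 + 2 \frac{-1 + 13}{-6 + T} = -4 + 2 \frac{12}{-6 + T} = -4 + \frac{24}{-6 + T}$)
$b = -2 + \frac{7 i}{4}$ ($b = -2 + \frac{\sqrt{-204570 + 204521}}{4} = -2 + \frac{\sqrt{-49}}{4} = -2 + \frac{7 i}{4} \approx -2.0 + 1.75 i$)
$G{\left(k{\left(Q{\left(5 - 25,6 \right)} \right)} \right)} - b = \frac{4 \left(12 - \left(5 - 25\right) 6\right)}{-6 + \left(5 - 25\right) 6} - \left(-2 + \frac{7 i}{4}\right) = \frac{4 \left(12 - \left(5 - 25\right) 6\right)}{-6 + \left(5 - 25\right) 6} + \left(2 - \frac{7 i}{4}\right) = \frac{4 \left(12 - \left(-20\right) 6\right)}{-6 - 120} + \left(2 - \frac{7 i}{4}\right) = \frac{4 \left(12 - -120\right)}{-6 - 120} + \left(2 - \frac{7 i}{4}\right) = \frac{4 \left(12 + 120\right)}{-126} + \left(2 - \frac{7 i}{4}\right) = 4 \left(- \frac{1}{126}\right) 132 + \left(2 - \frac{7 i}{4}\right) = - \frac{88}{21} + \left(2 - \frac{7 i}{4}\right) = - \frac{46}{21} - \frac{7 i}{4}$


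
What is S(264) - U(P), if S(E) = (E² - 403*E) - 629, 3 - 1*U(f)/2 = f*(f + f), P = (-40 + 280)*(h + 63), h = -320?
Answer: 15217652269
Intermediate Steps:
P = -61680 (P = (-40 + 280)*(-320 + 63) = 240*(-257) = -61680)
U(f) = 6 - 4*f² (U(f) = 6 - 2*f*(f + f) = 6 - 2*f*2*f = 6 - 4*f²)
S(E) = -629 + E² - 403*E
S(264) - U(P) = (-629 + 264² - 403*264) - (6 - 4*(-61680)²) = (-629 + 69696 - 106392) - (6 - 4*3804422400) = -37325 - (6 - 15217689600) = -37325 - 1*(-15217689594) = -37325 + 15217689594 = 15217652269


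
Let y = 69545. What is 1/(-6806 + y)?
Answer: 1/62739 ≈ 1.5939e-5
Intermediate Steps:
1/(-6806 + y) = 1/(-6806 + 69545) = 1/62739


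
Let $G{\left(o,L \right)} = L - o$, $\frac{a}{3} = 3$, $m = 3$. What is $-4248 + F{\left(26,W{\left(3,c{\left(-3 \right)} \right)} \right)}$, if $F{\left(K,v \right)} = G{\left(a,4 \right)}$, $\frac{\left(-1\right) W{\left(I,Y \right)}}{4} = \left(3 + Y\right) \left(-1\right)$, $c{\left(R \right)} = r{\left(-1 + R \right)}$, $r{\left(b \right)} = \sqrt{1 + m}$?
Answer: $-4253$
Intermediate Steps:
$a = 9$ ($a = 3 \cdot 3 = 9$)
$r{\left(b \right)} = 2$ ($r{\left(b \right)} = \sqrt{1 + 3} = \sqrt{4} = 2$)
$c{\left(R \right)} = 2$
$W{\left(I,Y \right)} = 12 + 4 Y$ ($W{\left(I,Y \right)} = - 4 \left(3 + Y\right) \left(-1\right) = - 4 \left(-3 - Y\right) = 12 + 4 Y$)
$F{\left(K,v \right)} = -5$ ($F{\left(K,v \right)} = 4 - 9 = -5$)
$-4248 + F{\left(26,W{\left(3,c{\left(-3 \right)} \right)} \right)} = -4248 - 5 = -4253$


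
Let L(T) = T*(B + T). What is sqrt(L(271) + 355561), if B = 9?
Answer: sqrt(431441) ≈ 656.84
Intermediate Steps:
L(T) = T*(9 + T)
sqrt(L(271) + 355561) = sqrt(271*(9 + 271) + 355561) = sqrt(271*280 + 355561) = sqrt(75880 + 355561) = sqrt(431441)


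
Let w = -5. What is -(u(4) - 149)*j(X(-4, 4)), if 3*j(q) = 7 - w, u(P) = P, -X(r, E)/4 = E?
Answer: 580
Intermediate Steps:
X(r, E) = -4*E
j(q) = 4 (j(q) = (7 - 1*(-5))/3 = (7 + 5)/3 = (⅓)*12 = 4)
-(u(4) - 149)*j(X(-4, 4)) = -(4 - 149)*4 = -(-145)*4 = -1*(-580) = 580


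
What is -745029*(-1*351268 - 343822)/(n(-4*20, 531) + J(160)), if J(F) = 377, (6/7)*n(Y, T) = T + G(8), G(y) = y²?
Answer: 3107173245660/6427 ≈ 4.8346e+8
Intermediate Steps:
n(Y, T) = 224/3 + 7*T/6 (n(Y, T) = 7*(T + 8²)/6 = 7*(T + 64)/6 = 7*(64 + T)/6 = 224/3 + 7*T/6)
-745029*(-1*351268 - 343822)/(n(-4*20, 531) + J(160)) = -745029*(-1*351268 - 343822)/((224/3 + (7/6)*531) + 377) = -745029*(-351268 - 343822)/((224/3 + 1239/2) + 377) = -745029*(-695090/(4165/6 + 377)) = -745029/((6427/6)*(-1/695090)) = -745029/(-6427/4170540) = -745029*(-4170540/6427) = 3107173245660/6427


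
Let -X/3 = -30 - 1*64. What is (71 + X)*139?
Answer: 49067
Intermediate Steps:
X = 282 (X = -3*(-30 - 1*64) = -3*(-30 - 64) = -3*(-94) = 282)
(71 + X)*139 = (71 + 282)*139 = 353*139 = 49067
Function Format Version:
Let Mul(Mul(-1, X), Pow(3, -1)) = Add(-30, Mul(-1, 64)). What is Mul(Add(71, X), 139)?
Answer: 49067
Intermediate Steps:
X = 282 (X = Mul(-3, Add(-30, Mul(-1, 64))) = Mul(-3, Add(-30, -64)) = Mul(-3, -94) = 282)
Mul(Add(71, X), 139) = Mul(Add(71, 282), 139) = Mul(353, 139) = 49067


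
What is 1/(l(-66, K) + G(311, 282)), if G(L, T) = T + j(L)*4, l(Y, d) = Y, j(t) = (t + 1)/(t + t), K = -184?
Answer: 311/67800 ≈ 0.0045870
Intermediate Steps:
j(t) = (1 + t)/(2*t) (j(t) = (1 + t)/((2*t)) = (1 + t)*(1/(2*t)) = (1 + t)/(2*t))
G(L, T) = T + 2*(1 + L)/L (G(L, T) = T + ((1 + L)/(2*L))*4 = T + 2*(1 + L)/L)
1/(l(-66, K) + G(311, 282)) = 1/(-66 + (2 + 282 + 2/311)) = 1/(-66 + 88326/311) = 1/(67800/311) = 311/67800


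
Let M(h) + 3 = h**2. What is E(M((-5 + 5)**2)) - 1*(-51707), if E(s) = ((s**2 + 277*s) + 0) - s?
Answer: 50888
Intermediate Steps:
M(h) = -3 + h**2
E(s) = s**2 + 276*s (E(s) = (s**2 + 277*s) - s = s**2 + 276*s)
E(M((-5 + 5)**2)) - 1*(-51707) = (-3 + ((-5 + 5)**2)**2)*(276 + (-3 + ((-5 + 5)**2)**2)) - 1*(-51707) = (-3 + (0**2)**2)*(276 + (-3 + (0**2)**2)) + 51707 = (-3 + 0**2)*(276 + (-3 + 0**2)) + 51707 = (-3 + 0)*(276 + (-3 + 0)) + 51707 = -3*(276 - 3) + 51707 = -3*273 + 51707 = -819 + 51707 = 50888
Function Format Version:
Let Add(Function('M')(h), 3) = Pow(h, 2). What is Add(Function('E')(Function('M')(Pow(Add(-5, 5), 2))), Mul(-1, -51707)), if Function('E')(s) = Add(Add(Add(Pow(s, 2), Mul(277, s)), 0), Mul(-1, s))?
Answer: 50888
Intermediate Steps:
Function('M')(h) = Add(-3, Pow(h, 2))
Function('E')(s) = Add(Pow(s, 2), Mul(276, s)) (Function('E')(s) = Add(Add(Pow(s, 2), Mul(277, s)), Mul(-1, s)) = Add(Pow(s, 2), Mul(276, s)))
Add(Function('E')(Function('M')(Pow(Add(-5, 5), 2))), Mul(-1, -51707)) = Add(Mul(Add(-3, Pow(Pow(Add(-5, 5), 2), 2)), Add(276, Add(-3, Pow(Pow(Add(-5, 5), 2), 2)))), Mul(-1, -51707)) = Add(Mul(Add(-3, Pow(Pow(0, 2), 2)), Add(276, Add(-3, Pow(Pow(0, 2), 2)))), 51707) = Add(Mul(Add(-3, Pow(0, 2)), Add(276, Add(-3, Pow(0, 2)))), 51707) = Add(Mul(Add(-3, 0), Add(276, Add(-3, 0))), 51707) = Add(Mul(-3, Add(276, -3)), 51707) = Add(Mul(-3, 273), 51707) = Add(-819, 51707) = 50888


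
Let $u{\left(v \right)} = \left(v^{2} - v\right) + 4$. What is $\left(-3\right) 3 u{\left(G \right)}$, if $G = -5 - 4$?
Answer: $-846$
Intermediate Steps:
$G = -9$ ($G = -5 - 4 = -9$)
$u{\left(v \right)} = 4 + v^{2} - v$
$\left(-3\right) 3 u{\left(G \right)} = \left(-3\right) 3 \left(4 + \left(-9\right)^{2} - -9\right) = - 9 \left(4 + 81 + 9\right) = \left(-9\right) 94 = -846$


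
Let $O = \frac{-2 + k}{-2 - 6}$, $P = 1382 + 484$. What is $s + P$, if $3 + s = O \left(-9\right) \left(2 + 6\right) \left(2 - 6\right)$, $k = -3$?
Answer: $2043$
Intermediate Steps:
$P = 1866$
$O = \frac{5}{8}$ ($O = \frac{-2 - 3}{-2 - 6} = - \frac{5}{-8} = \left(-5\right) \left(- \frac{1}{8}\right) = \frac{5}{8} \approx 0.625$)
$s = 177$ ($s = -3 + \frac{5}{8} \left(-9\right) \left(2 + 6\right) \left(2 - 6\right) = -3 - \frac{45 \cdot 8 \left(-4\right)}{8} = -3 - -180 = -3 + 180 = 177$)
$s + P = 177 + 1866 = 2043$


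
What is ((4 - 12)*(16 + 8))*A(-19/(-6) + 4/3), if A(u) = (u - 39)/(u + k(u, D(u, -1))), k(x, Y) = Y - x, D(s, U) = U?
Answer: -6624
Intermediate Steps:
A(u) = 39 - u (A(u) = (u - 39)/(u + (-1 - u)) = (-39 + u)/(-1) = (-39 + u)*(-1) = 39 - u)
((4 - 12)*(16 + 8))*A(-19/(-6) + 4/3) = ((4 - 12)*(16 + 8))*(39 - (-19/(-6) + 4/3)) = (-8*24)*(39 - (-19*(-⅙) + 4*(⅓))) = -192*(39 - (19/6 + 4/3)) = -192*(39 - 1*9/2) = -192*(39 - 9/2) = -192*69/2 = -6624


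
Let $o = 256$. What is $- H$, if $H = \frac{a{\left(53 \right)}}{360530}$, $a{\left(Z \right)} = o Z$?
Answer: $- \frac{6784}{180265} \approx -0.037633$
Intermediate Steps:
$a{\left(Z \right)} = 256 Z$
$H = \frac{6784}{180265}$ ($H = \frac{256 \cdot 53}{360530} = 13568 \cdot \frac{1}{360530} = \frac{6784}{180265} \approx 0.037633$)
$- H = \left(-1\right) \frac{6784}{180265} = - \frac{6784}{180265}$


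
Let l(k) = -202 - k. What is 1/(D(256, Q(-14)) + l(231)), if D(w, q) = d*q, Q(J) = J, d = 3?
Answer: -1/475 ≈ -0.0021053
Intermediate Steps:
D(w, q) = 3*q
1/(D(256, Q(-14)) + l(231)) = 1/(3*(-14) + (-202 - 1*231)) = 1/(-42 + (-202 - 231)) = 1/(-42 - 433) = 1/(-475) = -1/475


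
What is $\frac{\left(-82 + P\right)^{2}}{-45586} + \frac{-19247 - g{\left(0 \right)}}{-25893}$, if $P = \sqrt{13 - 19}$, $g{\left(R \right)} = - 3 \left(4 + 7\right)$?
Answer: $\frac{350970115}{590179149} + \frac{82 i \sqrt{6}}{22793} \approx 0.59468 + 0.0088123 i$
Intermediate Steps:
$g{\left(R \right)} = -33$ ($g{\left(R \right)} = \left(-3\right) 11 = -33$)
$P = i \sqrt{6}$ ($P = \sqrt{-6} = i \sqrt{6} \approx 2.4495 i$)
$\frac{\left(-82 + P\right)^{2}}{-45586} + \frac{-19247 - g{\left(0 \right)}}{-25893} = \frac{\left(-82 + i \sqrt{6}\right)^{2}}{-45586} + \frac{-19247 - -33}{-25893} = \left(-82 + i \sqrt{6}\right)^{2} \left(- \frac{1}{45586}\right) + \left(-19247 + 33\right) \left(- \frac{1}{25893}\right) = - \frac{\left(-82 + i \sqrt{6}\right)^{2}}{45586} - - \frac{19214}{25893} = - \frac{\left(-82 + i \sqrt{6}\right)^{2}}{45586} + \frac{19214}{25893} = \frac{19214}{25893} - \frac{\left(-82 + i \sqrt{6}\right)^{2}}{45586}$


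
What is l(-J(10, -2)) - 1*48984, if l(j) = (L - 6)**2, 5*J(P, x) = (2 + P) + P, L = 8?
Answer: -48980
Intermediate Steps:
J(P, x) = 2/5 + 2*P/5 (J(P, x) = ((2 + P) + P)/5 = (2 + 2*P)/5 = 2/5 + 2*P/5)
l(j) = 4 (l(j) = (8 - 6)**2 = 2**2 = 4)
l(-J(10, -2)) - 1*48984 = 4 - 1*48984 = 4 - 48984 = -48980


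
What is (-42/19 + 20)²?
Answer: 114244/361 ≈ 316.47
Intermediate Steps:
(-42/19 + 20)² = (338/19)² = 114244/361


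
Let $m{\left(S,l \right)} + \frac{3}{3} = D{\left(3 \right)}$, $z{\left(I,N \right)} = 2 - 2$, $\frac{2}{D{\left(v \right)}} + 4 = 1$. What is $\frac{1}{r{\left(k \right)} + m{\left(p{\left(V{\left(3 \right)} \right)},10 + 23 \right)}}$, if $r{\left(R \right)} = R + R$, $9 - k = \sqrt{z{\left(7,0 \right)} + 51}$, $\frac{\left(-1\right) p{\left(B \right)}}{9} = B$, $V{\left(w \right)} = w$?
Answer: $\frac{147}{565} + \frac{18 \sqrt{51}}{565} \approx 0.48769$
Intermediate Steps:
$D{\left(v \right)} = - \frac{2}{3}$ ($D{\left(v \right)} = \frac{2}{-4 + 1} = \frac{2}{-3} = 2 \left(- \frac{1}{3}\right) = - \frac{2}{3}$)
$p{\left(B \right)} = - 9 B$
$z{\left(I,N \right)} = 0$
$m{\left(S,l \right)} = - \frac{5}{3}$ ($m{\left(S,l \right)} = -1 - \frac{2}{3} = - \frac{5}{3}$)
$k = 9 - \sqrt{51}$ ($k = 9 - \sqrt{0 + 51} = 9 - \sqrt{51} \approx 1.8586$)
$r{\left(R \right)} = 2 R$
$\frac{1}{r{\left(k \right)} + m{\left(p{\left(V{\left(3 \right)} \right)},10 + 23 \right)}} = \frac{1}{2 \left(9 - \sqrt{51}\right) - \frac{5}{3}} = \frac{1}{\left(18 - 2 \sqrt{51}\right) - \frac{5}{3}} = \frac{1}{\frac{49}{3} - 2 \sqrt{51}}$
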